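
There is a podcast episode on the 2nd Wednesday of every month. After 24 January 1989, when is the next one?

8 February 1989

January 1989 starts on a Sunday; its first Wednesday is the 4th, so the 2nd Wednesday is the 11th — 11 January 1989.
That is not after 24 January 1989, so look at February 1989.
February 1989 starts on a Wednesday; its first Wednesday is the 1st, so the 2nd Wednesday is the 8th — 8 February 1989.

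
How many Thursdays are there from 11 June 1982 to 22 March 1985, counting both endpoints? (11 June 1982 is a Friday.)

145

11 June 1982 is a Friday; the first Thursday on or after it is 17 June 1982 (6 days later).
From 17 June 1982 to 22 March 1985: 197 + 365 + 366 + 81 = 1009 days (rest of 1982, 1983, 1984, to 22 March 1985 in 1985).
1009 ÷ 7 = 144 full weeks with remainder 1, so 144 more Thursdays after the first → 145.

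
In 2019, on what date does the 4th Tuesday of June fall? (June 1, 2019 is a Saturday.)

2019-06-25

June 2019 begins on a Saturday, so the first Tuesday is June 4 (3 days later).
The 4th Tuesday is 3 weeks later: 4 + 21 = 25.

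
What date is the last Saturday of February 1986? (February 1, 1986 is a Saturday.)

February 22, 1986

February 1986 begins on a Saturday, so the first Saturday is February 1.
February 1986 has 28 days. Adding weeks: 1, 8, 15, 22 — the last one ≤ 28 is the 22nd.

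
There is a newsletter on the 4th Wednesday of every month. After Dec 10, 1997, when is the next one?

Dec 1997 starts on a Monday; its first Wednesday is the 3rd, so the 4th Wednesday is the 24th — Dec 24, 1997.
Dec 24, 1997 is after Dec 10, 1997, so that is the next one.

Dec 24, 1997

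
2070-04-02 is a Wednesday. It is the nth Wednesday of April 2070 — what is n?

Day 2 falls in week ⌈2/7⌉ of the month.
Days 1–7 hold the 1st Wednesday, 8–14 the 2nd, 15–21 the 3rd, 22–28 the 4th, 29–31 the 5th.
2 is in the range for the 1st.

1st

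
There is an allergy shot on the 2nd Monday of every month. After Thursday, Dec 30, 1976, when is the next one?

Dec 1976 starts on a Wednesday; its first Monday is the 6th, so the 2nd Monday is the 13th — Dec 13, 1976.
That is not after Dec 30, 1976, so look at Jan 1977.
Jan 1977 starts on a Saturday; its first Monday is the 3rd, so the 2nd Monday is the 10th — Jan 10, 1977.

Jan 10, 1977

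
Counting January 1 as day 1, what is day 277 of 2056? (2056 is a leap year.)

January has 31 days (277 − 31 = 246 remain).
February has 29 days (246 − 29 = 217 remain).
March has 31 days (217 − 31 = 186 remain).
April has 30 days (186 − 30 = 156 remain).
May has 31 days (156 − 31 = 125 remain).
June has 30 days (125 − 30 = 95 remain).
July has 31 days (95 − 31 = 64 remain).
August has 31 days (64 − 31 = 33 remain).
September has 30 days (33 − 30 = 3 remain).
3 into October → October 3.

2056-10-03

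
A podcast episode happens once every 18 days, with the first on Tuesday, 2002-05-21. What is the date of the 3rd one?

2002-06-26

The 3rd occurrence is 2 intervals after the first: 2 × 18 = 36 days after 2002-05-21.
May has 31 days — 10 days to the end of May leaves 26.
26 days into June → 2002-06-26.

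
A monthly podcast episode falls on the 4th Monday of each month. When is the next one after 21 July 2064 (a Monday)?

28 July 2064

July 2064 starts on a Tuesday; its first Monday is the 7th, so the 4th Monday is the 28th — 28 July 2064.
28 July 2064 is after 21 July 2064, so that is the next one.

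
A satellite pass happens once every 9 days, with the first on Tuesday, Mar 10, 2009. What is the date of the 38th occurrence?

The 38th occurrence is 37 intervals after the first: 37 × 9 = 333 days after Mar 10, 2009.
Mar has 31 days — 21 days to the end of Mar leaves 312.
Apr has 30 days (282 left).
May has 31 days (251 left).
Jun has 30 days (221 left).
Jul has 31 days (190 left).
Aug has 31 days (159 left).
Sep has 30 days (129 left).
Oct has 31 days (98 left).
Nov has 30 days (68 left).
Dec has 31 days (37 left).
Jan has 31 days (6 left).
6 days into Feb → Feb 6, 2010.

Feb 6, 2010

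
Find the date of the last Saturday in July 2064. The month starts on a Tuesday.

2064-07-26

July 2064 begins on a Tuesday, so the first Saturday is July 5 (4 days later).
July 2064 has 31 days. Adding weeks: 5, 12, 19, 26 — the last one ≤ 31 is the 26th.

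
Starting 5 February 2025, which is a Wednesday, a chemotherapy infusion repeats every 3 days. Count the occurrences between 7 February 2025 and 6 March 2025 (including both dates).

Occurrences land 3·i days after 5 February 2025 for i = 0, 1, 2, …
7 February 2025 is 2 days after the start; 2 ÷ 3 = 0 remainder 2; since the remainder is 2, round up to i = 1. First occurrence in the window: #2 on 8 February 2025 (1×3 = 3 days in).
6 March 2025 is 29 days after the start; 29 ÷ 3 = 9 remainder 2. Last occurrence in the window: #10 on 4 March 2025.
Occurrences #2 through #10: 9 in total.

9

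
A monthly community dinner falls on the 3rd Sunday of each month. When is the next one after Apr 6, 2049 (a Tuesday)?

Apr 18, 2049

Apr 2049 starts on a Thursday; its first Sunday is the 4th, so the 3rd Sunday is the 18th — Apr 18, 2049.
Apr 18, 2049 is after Apr 6, 2049, so that is the next one.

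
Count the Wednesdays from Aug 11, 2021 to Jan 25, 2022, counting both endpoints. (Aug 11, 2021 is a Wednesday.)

Aug 11, 2021 is a Wednesday; the first Wednesday on or after it is Aug 11, 2021.
From Aug 11, 2021 to Jan 25, 2022: 20 + 30 + 31 + 30 + 31 + 25 = 167 days (rest of Aug, Sep, Oct, Nov, Dec, Jan).
167 ÷ 7 = 23 full weeks with remainder 6, so 23 more Wednesdays after the first → 24.

24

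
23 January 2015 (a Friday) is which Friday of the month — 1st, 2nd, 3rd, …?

4th

Day 23 falls in week ⌈23/7⌉ of the month.
Days 1–7 hold the 1st Friday, 8–14 the 2nd, 15–21 the 3rd, 22–28 the 4th, 29–31 the 5th.
23 is in the range for the 4th.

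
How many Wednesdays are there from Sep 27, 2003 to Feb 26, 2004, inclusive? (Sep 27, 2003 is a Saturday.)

Sep 27, 2003 is a Saturday; the first Wednesday on or after it is Oct 1, 2003 (4 days later).
From Oct 1, 2003 to Feb 26, 2004: 30 + 30 + 31 + 31 + 26 = 148 days (rest of Oct, Nov, Dec, Jan, Feb).
148 ÷ 7 = 21 full weeks with remainder 1, so 21 more Wednesdays after the first → 22.

22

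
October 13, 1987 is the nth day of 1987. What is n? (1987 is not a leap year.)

Days in months before October: 31 + 28 + 31 + 30 + 31 + 30 + 31 + 31 + 30 = 273.
Plus 13 days into October → day 286.

286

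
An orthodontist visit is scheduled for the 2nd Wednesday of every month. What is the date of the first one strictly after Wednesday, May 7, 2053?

May 2053 starts on a Thursday; its first Wednesday is the 7th, so the 2nd Wednesday is the 14th — May 14, 2053.
May 14, 2053 is after May 7, 2053, so that is the next one.

May 14, 2053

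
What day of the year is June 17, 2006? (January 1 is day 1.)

Days in months before June: 31 + 28 + 31 + 30 + 31 = 151.
Plus 17 days into June → day 168.

168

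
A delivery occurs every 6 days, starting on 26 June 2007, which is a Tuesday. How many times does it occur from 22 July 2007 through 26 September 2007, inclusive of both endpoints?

Occurrences land 6·i days after 26 June 2007 for i = 0, 1, 2, …
22 July 2007 is 26 days after the start; 26 ÷ 6 = 4 remainder 2; since the remainder is 2, round up to i = 5. First occurrence in the window: #6 on 26 July 2007 (5×6 = 30 days in).
26 September 2007 is 92 days after the start; 92 ÷ 6 = 15 remainder 2. Last occurrence in the window: #16 on 24 September 2007.
Occurrences #6 through #16: 11 in total.

11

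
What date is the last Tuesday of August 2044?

August 2044 begins on a Monday, so the first Tuesday is August 2 (1 day later).
August 2044 has 31 days. Adding weeks: 2, 9, 16, 23, 30 — the last one ≤ 31 is the 30th.

2044-08-30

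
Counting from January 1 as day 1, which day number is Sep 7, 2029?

Days in months before Sep: 31 + 28 + 31 + 30 + 31 + 30 + 31 + 31 = 243.
Plus 7 days into Sep → day 250.

250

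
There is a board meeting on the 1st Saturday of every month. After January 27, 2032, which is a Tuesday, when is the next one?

January 2032 starts on a Thursday, so its 1st Saturday is January 3, 2032 (2 days in).
That is not after January 27, 2032, so look at February 2032.
February 2032 starts on a Sunday, so its 1st Saturday is February 7, 2032 (6 days in).

February 7, 2032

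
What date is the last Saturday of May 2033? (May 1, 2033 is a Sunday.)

28 May 2033

May 2033 begins on a Sunday, so the first Saturday is May 7 (6 days later).
May 2033 has 31 days. Adding weeks: 7, 14, 21, 28 — the last one ≤ 31 is the 28th.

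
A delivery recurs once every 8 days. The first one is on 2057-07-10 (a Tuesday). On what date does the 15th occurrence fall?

2057-10-30

The 15th occurrence is 14 intervals after the first: 14 × 8 = 112 days after 2057-07-10.
July has 31 days — 21 days to the end of July leaves 91.
August has 31 days (60 left).
September has 30 days (30 left).
30 days into October → 2057-10-30.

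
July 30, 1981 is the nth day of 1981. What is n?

211

Days in months before July: 31 + 28 + 31 + 30 + 31 + 30 = 181.
Plus 30 days into July → day 211.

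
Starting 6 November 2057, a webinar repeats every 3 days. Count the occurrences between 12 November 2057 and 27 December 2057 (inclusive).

Occurrences land 3·i days after 6 November 2057 for i = 0, 1, 2, …
12 November 2057 is 6 days after the start; 6 ÷ 3 = 2 remainder 0. First occurrence in the window: #3 on 12 November 2057 (2×3 = 6 days in).
27 December 2057 is 51 days after the start; 51 ÷ 3 = 17 remainder 0. Last occurrence in the window: #18 on 27 December 2057.
Occurrences #3 through #18: 16 in total.

16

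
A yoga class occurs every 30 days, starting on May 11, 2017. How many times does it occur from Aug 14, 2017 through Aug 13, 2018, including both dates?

12

Occurrences land 30·i days after May 11, 2017 for i = 0, 1, 2, …
Aug 14, 2017 is 95 days after the start; 95 ÷ 30 = 3 remainder 5; since the remainder is 5, round up to i = 4. First occurrence in the window: #5 on Sep 8, 2017 (4×30 = 120 days in).
Aug 13, 2018 is 459 days after the start; 459 ÷ 30 = 15 remainder 9. Last occurrence in the window: #16 on Aug 4, 2018.
Occurrences #5 through #16: 12 in total.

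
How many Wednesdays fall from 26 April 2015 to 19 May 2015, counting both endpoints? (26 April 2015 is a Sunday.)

26 April 2015 is a Sunday; the first Wednesday on or after it is 29 April 2015 (3 days later).
From 29 April 2015 to 19 May 2015: 1 + 19 = 20 days (rest of April, May).
20 ÷ 7 = 2 full weeks with remainder 6, so 2 more Wednesdays after the first → 3.

3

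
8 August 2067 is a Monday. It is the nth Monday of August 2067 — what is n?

2nd

Day 8 falls in week ⌈8/7⌉ of the month.
Days 1–7 hold the 1st Monday, 8–14 the 2nd, 15–21 the 3rd, 22–28 the 4th, 29–31 the 5th.
8 is in the range for the 2nd.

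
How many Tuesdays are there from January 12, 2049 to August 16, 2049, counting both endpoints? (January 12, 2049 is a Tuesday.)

January 12, 2049 is a Tuesday; the first Tuesday on or after it is January 12, 2049.
From January 12, 2049 to August 16, 2049: 19 + 28 + 31 + 30 + 31 + 30 + 31 + 16 = 216 days (rest of January, February, March, April, May, June, July, August).
216 ÷ 7 = 30 full weeks with remainder 6, so 30 more Tuesdays after the first → 31.

31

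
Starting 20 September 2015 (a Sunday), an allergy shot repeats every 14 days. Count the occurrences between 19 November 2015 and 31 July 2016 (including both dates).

18

Occurrences land 14·i days after 20 September 2015 for i = 0, 1, 2, …
19 November 2015 is 60 days after the start; 60 ÷ 14 = 4 remainder 4; since the remainder is 4, round up to i = 5. First occurrence in the window: #6 on 29 November 2015 (5×14 = 70 days in).
31 July 2016 is 315 days after the start; 315 ÷ 14 = 22 remainder 7. Last occurrence in the window: #23 on 24 July 2016.
Occurrences #6 through #23: 18 in total.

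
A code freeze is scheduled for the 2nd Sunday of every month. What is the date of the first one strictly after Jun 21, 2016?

Jul 10, 2016

Jun 2016 starts on a Wednesday; its first Sunday is the 5th, so the 2nd Sunday is the 12th — Jun 12, 2016.
That is not after Jun 21, 2016, so look at Jul 2016.
Jul 2016 starts on a Friday; its first Sunday is the 3rd, so the 2nd Sunday is the 10th — Jul 10, 2016.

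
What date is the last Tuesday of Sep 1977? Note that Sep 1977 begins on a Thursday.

Sep 27, 1977

Sep 1977 begins on a Thursday, so the first Tuesday is Sep 6 (5 days later).
Sep 1977 has 30 days. Adding weeks: 6, 13, 20, 27 — the last one ≤ 30 is the 27th.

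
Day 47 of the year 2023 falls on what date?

January has 31 days (47 − 31 = 16 remain).
16 into February → February 16.

16 February 2023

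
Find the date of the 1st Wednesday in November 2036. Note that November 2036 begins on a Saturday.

November 2036 begins on a Saturday, so the first Wednesday is November 5 (4 days later).

November 5, 2036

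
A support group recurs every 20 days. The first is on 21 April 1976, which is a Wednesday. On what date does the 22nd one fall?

15 June 1977

The 22nd occurrence is 21 intervals after the first: 21 × 20 = 420 days after 21 April 1976.
April has 30 days — 9 days to the end of April leaves 411.
From end of April to end of 1976 is 245 days (166 left).
January has 31 days (135 left).
February has 28 days (107 left).
March has 31 days (76 left).
April has 30 days (46 left).
May has 31 days (15 left).
15 days into June → 15 June 1977.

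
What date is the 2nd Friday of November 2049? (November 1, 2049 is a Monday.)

2049-11-12

November 2049 begins on a Monday, so the first Friday is November 5 (4 days later).
The 2nd Friday is 1 weeks later: 5 + 7 = 12.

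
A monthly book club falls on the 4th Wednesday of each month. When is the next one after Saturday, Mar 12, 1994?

Mar 23, 1994

Mar 1994 starts on a Tuesday; its first Wednesday is the 2nd, so the 4th Wednesday is the 23rd — Mar 23, 1994.
Mar 23, 1994 is after Mar 12, 1994, so that is the next one.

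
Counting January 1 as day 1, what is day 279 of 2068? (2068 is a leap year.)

2068-10-05

January has 31 days (279 − 31 = 248 remain).
February has 29 days (248 − 29 = 219 remain).
March has 31 days (219 − 31 = 188 remain).
April has 30 days (188 − 30 = 158 remain).
May has 31 days (158 − 31 = 127 remain).
June has 30 days (127 − 30 = 97 remain).
July has 31 days (97 − 31 = 66 remain).
August has 31 days (66 − 31 = 35 remain).
September has 30 days (35 − 30 = 5 remain).
5 into October → October 5.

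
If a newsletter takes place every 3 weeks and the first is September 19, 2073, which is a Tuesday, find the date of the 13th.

The 13th occurrence is 12 intervals after the first: 12 × 21 = 252 days after September 19, 2073.
September has 30 days — 11 days to the end of September leaves 241.
October has 31 days (210 left).
November has 30 days (180 left).
December has 31 days (149 left).
January has 31 days (118 left).
February has 28 days (90 left).
March has 31 days (59 left).
April has 30 days (29 left).
29 days into May → May 29, 2074.

May 29, 2074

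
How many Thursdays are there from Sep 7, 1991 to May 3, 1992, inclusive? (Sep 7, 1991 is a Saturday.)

Sep 7, 1991 is a Saturday; the first Thursday on or after it is Sep 12, 1991 (5 days later).
From Sep 12, 1991 to May 3, 1992: 18 + 31 + 30 + 31 + 31 + 29 + 31 + 30 + 3 = 234 days (rest of Sep, Oct, Nov, Dec, Jan, Feb, Mar, Apr, May).
234 ÷ 7 = 33 full weeks with remainder 3, so 33 more Thursdays after the first → 34.

34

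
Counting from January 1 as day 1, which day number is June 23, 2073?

174

Days in months before June: 31 + 28 + 31 + 30 + 31 = 151.
Plus 23 days into June → day 174.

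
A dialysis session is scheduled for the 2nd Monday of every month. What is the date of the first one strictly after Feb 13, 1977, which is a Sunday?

Feb 14, 1977

Feb 1977 starts on a Tuesday; its first Monday is the 7th, so the 2nd Monday is the 14th — Feb 14, 1977.
Feb 14, 1977 is after Feb 13, 1977, so that is the next one.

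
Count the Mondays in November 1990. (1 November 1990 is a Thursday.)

1 November 1990 is a Thursday; the first Monday on or after it is 5 November 1990 (4 days later).
From 5 November 1990 to 30 November 1990 is 30 − 5 = 25 days.
25 ÷ 7 = 3 full weeks with remainder 4, so 3 more Mondays after the first → 4.

4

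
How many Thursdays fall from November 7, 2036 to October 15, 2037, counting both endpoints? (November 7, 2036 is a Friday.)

November 7, 2036 is a Friday; the first Thursday on or after it is November 13, 2036 (6 days later).
From November 13, 2036 to October 15, 2037: 48 + 288 = 336 days (rest of 2036, to October 15, 2037 in 2037).
336 ÷ 7 = 48 full weeks with remainder 0, so 48 more Thursdays after the first → 49.

49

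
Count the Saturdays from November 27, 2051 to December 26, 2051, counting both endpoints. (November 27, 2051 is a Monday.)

4

November 27, 2051 is a Monday; the first Saturday on or after it is December 2, 2051 (5 days later).
From December 2, 2051 to December 26, 2051 is 26 − 2 = 24 days.
24 ÷ 7 = 3 full weeks with remainder 3, so 3 more Saturdays after the first → 4.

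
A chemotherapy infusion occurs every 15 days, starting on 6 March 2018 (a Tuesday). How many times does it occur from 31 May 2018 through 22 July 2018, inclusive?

4

Occurrences land 15·i days after 6 March 2018 for i = 0, 1, 2, …
31 May 2018 is 86 days after the start; 86 ÷ 15 = 5 remainder 11; since the remainder is 11, round up to i = 6. First occurrence in the window: #7 on 4 June 2018 (6×15 = 90 days in).
22 July 2018 is 138 days after the start; 138 ÷ 15 = 9 remainder 3. Last occurrence in the window: #10 on 19 July 2018.
Occurrences #7 through #10: 4 in total.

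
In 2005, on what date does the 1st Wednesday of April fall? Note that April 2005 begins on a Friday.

April 2005 begins on a Friday, so the first Wednesday is April 6 (5 days later).

April 6, 2005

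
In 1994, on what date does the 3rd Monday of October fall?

17 October 1994

The first Monday of October 1994 is October 3.
The 3rd Monday is 2 weeks later: 3 + 14 = 17.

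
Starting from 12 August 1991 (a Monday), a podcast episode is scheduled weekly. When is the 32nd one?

16 March 1992

The 32nd occurrence is 31 intervals after the first: 31 × 7 = 217 days after 12 August 1991.
August has 31 days — 19 days to the end of August leaves 198.
September has 30 days (168 left).
October has 31 days (137 left).
November has 30 days (107 left).
December has 31 days (76 left).
January has 31 days (45 left).
February has 29 days (16 left).
16 days into March → 16 March 1992.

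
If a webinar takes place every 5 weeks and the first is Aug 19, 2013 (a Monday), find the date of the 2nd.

Sep 23, 2013

The 2nd occurrence is 1 interval after the first: 1 × 35 = 35 days after Aug 19, 2013.
Aug has 31 days — 12 days to the end of Aug leaves 23.
23 days into Sep → Sep 23, 2013.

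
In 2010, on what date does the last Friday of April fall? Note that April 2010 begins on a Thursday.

2010-04-30

April 2010 begins on a Thursday, so the first Friday is April 2 (1 day later).
April 2010 has 30 days. Adding weeks: 2, 9, 16, 23, 30 — the last one ≤ 30 is the 30th.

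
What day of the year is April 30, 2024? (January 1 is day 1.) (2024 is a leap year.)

121

Days in months before April: 31 + 29 + 31 = 91.
Plus 30 days into April → day 121.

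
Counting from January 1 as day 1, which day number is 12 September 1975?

255

Days in months before September: 31 + 28 + 31 + 30 + 31 + 30 + 31 + 31 = 243.
Plus 12 days into September → day 255.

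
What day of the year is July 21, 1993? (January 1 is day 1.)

Days in months before July: 31 + 28 + 31 + 30 + 31 + 30 = 181.
Plus 21 days into July → day 202.

202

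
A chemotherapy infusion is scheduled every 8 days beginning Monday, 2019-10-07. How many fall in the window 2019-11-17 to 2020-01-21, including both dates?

Occurrences land 8·i days after 2019-10-07 for i = 0, 1, 2, …
2019-11-17 is 41 days after the start; 41 ÷ 8 = 5 remainder 1; since the remainder is 1, round up to i = 6. First occurrence in the window: #7 on 2019-11-24 (6×8 = 48 days in).
2020-01-21 is 106 days after the start; 106 ÷ 8 = 13 remainder 2. Last occurrence in the window: #14 on 2020-01-19.
Occurrences #7 through #14: 8 in total.

8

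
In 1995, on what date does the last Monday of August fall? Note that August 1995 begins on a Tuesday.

August 1995 begins on a Tuesday, so the first Monday is August 7 (6 days later).
August 1995 has 31 days. Adding weeks: 7, 14, 21, 28 — the last one ≤ 31 is the 28th.

August 28, 1995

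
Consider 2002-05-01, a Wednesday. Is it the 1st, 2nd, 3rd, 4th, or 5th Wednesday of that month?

1st

Day 1 falls in week ⌈1/7⌉ of the month.
Days 1–7 hold the 1st Wednesday, 8–14 the 2nd, 15–21 the 3rd, 22–28 the 4th, 29–31 the 5th.
1 is in the range for the 1st.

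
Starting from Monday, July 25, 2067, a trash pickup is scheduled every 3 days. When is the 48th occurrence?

The 48th occurrence is 47 intervals after the first: 47 × 3 = 141 days after July 25, 2067.
July has 31 days — 6 days to the end of July leaves 135.
August has 31 days (104 left).
September has 30 days (74 left).
October has 31 days (43 left).
November has 30 days (13 left).
13 days into December → December 13, 2067.

December 13, 2067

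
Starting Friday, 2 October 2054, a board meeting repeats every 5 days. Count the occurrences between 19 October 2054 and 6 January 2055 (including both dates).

Occurrences land 5·i days after 2 October 2054 for i = 0, 1, 2, …
19 October 2054 is 17 days after the start; 17 ÷ 5 = 3 remainder 2; since the remainder is 2, round up to i = 4. First occurrence in the window: #5 on 22 October 2054 (4×5 = 20 days in).
6 January 2055 is 96 days after the start; 96 ÷ 5 = 19 remainder 1. Last occurrence in the window: #20 on 5 January 2055.
Occurrences #5 through #20: 16 in total.

16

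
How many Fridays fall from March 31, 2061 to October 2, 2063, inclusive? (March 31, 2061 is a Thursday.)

131

March 31, 2061 is a Thursday; the first Friday on or after it is April 1, 2061 (1 day later).
From April 1, 2061 to October 2, 2063: 274 + 365 + 275 = 914 days (rest of 2061, 2062, to October 2, 2063 in 2063).
914 ÷ 7 = 130 full weeks with remainder 4, so 130 more Fridays after the first → 131.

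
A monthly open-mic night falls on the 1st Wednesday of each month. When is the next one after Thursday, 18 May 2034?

7 June 2034

May 2034 starts on a Monday, so its 1st Wednesday is 3 May 2034 (2 days in).
That is not after 18 May 2034, so look at June 2034.
June 2034 starts on a Thursday, so its 1st Wednesday is 7 June 2034 (6 days in).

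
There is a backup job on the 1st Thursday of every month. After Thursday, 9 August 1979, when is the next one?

August 1979 starts on a Wednesday, so its 1st Thursday is 2 August 1979 (1 day in).
That is not after 9 August 1979, so look at September 1979.
September 1979 starts on a Saturday, so its 1st Thursday is 6 September 1979 (5 days in).

6 September 1979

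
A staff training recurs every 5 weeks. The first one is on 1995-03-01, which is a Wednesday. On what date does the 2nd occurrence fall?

The 2nd occurrence is 1 interval after the first: 1 × 35 = 35 days after 1995-03-01.
March has 31 days — 30 days to the end of March leaves 5.
5 days into April → 1995-04-05.

1995-04-05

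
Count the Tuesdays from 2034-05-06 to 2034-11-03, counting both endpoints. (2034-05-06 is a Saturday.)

2034-05-06 is a Saturday; the first Tuesday on or after it is 2034-05-09 (3 days later).
From 2034-05-09 to 2034-11-03: 22 + 30 + 31 + 31 + 30 + 31 + 3 = 178 days (rest of May, June, July, August, September, October, November).
178 ÷ 7 = 25 full weeks with remainder 3, so 25 more Tuesdays after the first → 26.

26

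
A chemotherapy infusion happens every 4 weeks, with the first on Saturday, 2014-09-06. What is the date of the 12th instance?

The 12th occurrence is 11 intervals after the first: 11 × 28 = 308 days after 2014-09-06.
September has 30 days — 24 days to the end of September leaves 284.
October has 31 days (253 left).
November has 30 days (223 left).
December has 31 days (192 left).
January has 31 days (161 left).
February has 28 days (133 left).
March has 31 days (102 left).
April has 30 days (72 left).
May has 31 days (41 left).
June has 30 days (11 left).
11 days into July → 2015-07-11.

2015-07-11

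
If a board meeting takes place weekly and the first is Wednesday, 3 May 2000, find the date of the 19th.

6 September 2000

The 19th occurrence is 18 intervals after the first: 18 × 7 = 126 days after 3 May 2000.
May has 31 days — 28 days to the end of May leaves 98.
June has 30 days (68 left).
July has 31 days (37 left).
August has 31 days (6 left).
6 days into September → 6 September 2000.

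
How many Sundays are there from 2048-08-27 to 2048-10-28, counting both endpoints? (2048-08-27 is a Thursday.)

9

2048-08-27 is a Thursday; the first Sunday on or after it is 2048-08-30 (3 days later).
From 2048-08-30 to 2048-10-28: 1 + 30 + 28 = 59 days (rest of August, September, October).
59 ÷ 7 = 8 full weeks with remainder 3, so 8 more Sundays after the first → 9.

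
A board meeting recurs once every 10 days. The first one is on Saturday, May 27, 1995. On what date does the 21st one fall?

The 21st occurrence is 20 intervals after the first: 20 × 10 = 200 days after May 27, 1995.
May has 31 days — 4 days to the end of May leaves 196.
June has 30 days (166 left).
July has 31 days (135 left).
August has 31 days (104 left).
September has 30 days (74 left).
October has 31 days (43 left).
November has 30 days (13 left).
13 days into December → December 13, 1995.

December 13, 1995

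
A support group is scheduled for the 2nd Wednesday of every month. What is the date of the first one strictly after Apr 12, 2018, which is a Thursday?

May 9, 2018

Apr 2018 starts on a Sunday; its first Wednesday is the 4th, so the 2nd Wednesday is the 11th — Apr 11, 2018.
That is not after Apr 12, 2018, so look at May 2018.
May 2018 starts on a Tuesday; its first Wednesday is the 2nd, so the 2nd Wednesday is the 9th — May 9, 2018.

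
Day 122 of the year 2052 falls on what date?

January has 31 days (122 − 31 = 91 remain).
February has 29 days (91 − 29 = 62 remain).
March has 31 days (62 − 31 = 31 remain).
April has 30 days (31 − 30 = 1 remain).
1 into May → May 1.

May 1, 2052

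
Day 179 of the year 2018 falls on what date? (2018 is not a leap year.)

January has 31 days (179 − 31 = 148 remain).
February has 28 days (148 − 28 = 120 remain).
March has 31 days (120 − 31 = 89 remain).
April has 30 days (89 − 30 = 59 remain).
May has 31 days (59 − 31 = 28 remain).
28 into June → June 28.

28 June 2018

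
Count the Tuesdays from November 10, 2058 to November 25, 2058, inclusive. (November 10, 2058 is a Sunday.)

2

November 10, 2058 is a Sunday; the first Tuesday on or after it is November 12, 2058 (2 days later).
From November 12, 2058 to November 25, 2058 is 25 − 12 = 13 days.
13 ÷ 7 = 1 full weeks with remainder 6, so 1 more Tuesdays after the first → 2.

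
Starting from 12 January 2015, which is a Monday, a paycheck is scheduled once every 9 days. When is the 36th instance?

The 36th occurrence is 35 intervals after the first: 35 × 9 = 315 days after 12 January 2015.
January has 31 days — 19 days to the end of January leaves 296.
February has 28 days (268 left).
March has 31 days (237 left).
April has 30 days (207 left).
May has 31 days (176 left).
June has 30 days (146 left).
July has 31 days (115 left).
August has 31 days (84 left).
September has 30 days (54 left).
October has 31 days (23 left).
23 days into November → 23 November 2015.

23 November 2015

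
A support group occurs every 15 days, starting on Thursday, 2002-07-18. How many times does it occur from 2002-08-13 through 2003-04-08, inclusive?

Occurrences land 15·i days after 2002-07-18 for i = 0, 1, 2, …
2002-08-13 is 26 days after the start; 26 ÷ 15 = 1 remainder 11; since the remainder is 11, round up to i = 2. First occurrence in the window: #3 on 2002-08-17 (2×15 = 30 days in).
2003-04-08 is 264 days after the start; 264 ÷ 15 = 17 remainder 9. Last occurrence in the window: #18 on 2003-03-30.
Occurrences #3 through #18: 16 in total.

16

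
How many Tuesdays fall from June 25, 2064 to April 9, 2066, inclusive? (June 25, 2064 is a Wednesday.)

June 25, 2064 is a Wednesday; the first Tuesday on or after it is July 1, 2064 (6 days later).
From July 1, 2064 to April 9, 2066: 183 + 365 + 99 = 647 days (rest of 2064, 2065, to April 9, 2066 in 2066).
647 ÷ 7 = 92 full weeks with remainder 3, so 92 more Tuesdays after the first → 93.

93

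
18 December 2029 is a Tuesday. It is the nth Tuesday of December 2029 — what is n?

Day 18 falls in week ⌈18/7⌉ of the month.
Days 1–7 hold the 1st Tuesday, 8–14 the 2nd, 15–21 the 3rd, 22–28 the 4th, 29–31 the 5th.
18 is in the range for the 3rd.

3rd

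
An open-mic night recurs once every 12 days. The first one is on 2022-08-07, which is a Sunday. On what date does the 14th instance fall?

2023-01-10

The 14th occurrence is 13 intervals after the first: 13 × 12 = 156 days after 2022-08-07.
August has 31 days — 24 days to the end of August leaves 132.
September has 30 days (102 left).
October has 31 days (71 left).
November has 30 days (41 left).
December has 31 days (10 left).
10 days into January → 2023-01-10.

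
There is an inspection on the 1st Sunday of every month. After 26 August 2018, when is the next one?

2 September 2018

August 2018 starts on a Wednesday, so its 1st Sunday is 5 August 2018 (4 days in).
That is not after 26 August 2018, so look at September 2018.
September 2018 starts on a Saturday, so its 1st Sunday is 2 September 2018 (1 day in).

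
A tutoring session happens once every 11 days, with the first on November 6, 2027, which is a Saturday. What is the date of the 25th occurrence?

The 25th occurrence is 24 intervals after the first: 24 × 11 = 264 days after November 6, 2027.
November has 30 days — 24 days to the end of November leaves 240.
December has 31 days (209 left).
January has 31 days (178 left).
February has 29 days (149 left).
March has 31 days (118 left).
April has 30 days (88 left).
May has 31 days (57 left).
June has 30 days (27 left).
27 days into July → July 27, 2028.

July 27, 2028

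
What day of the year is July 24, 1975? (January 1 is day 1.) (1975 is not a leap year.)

205

Days in months before July: 31 + 28 + 31 + 30 + 31 + 30 = 181.
Plus 24 days into July → day 205.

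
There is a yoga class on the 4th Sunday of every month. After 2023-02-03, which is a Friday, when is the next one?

2023-02-26

February 2023 starts on a Wednesday; its first Sunday is the 5th, so the 4th Sunday is the 26th — 2023-02-26.
2023-02-26 is after 2023-02-03, so that is the next one.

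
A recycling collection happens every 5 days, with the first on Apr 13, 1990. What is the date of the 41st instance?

The 41st occurrence is 40 intervals after the first: 40 × 5 = 200 days after Apr 13, 1990.
Apr has 30 days — 17 days to the end of Apr leaves 183.
May has 31 days (152 left).
Jun has 30 days (122 left).
Jul has 31 days (91 left).
Aug has 31 days (60 left).
Sep has 30 days (30 left).
30 days into Oct → Oct 30, 1990.

Oct 30, 1990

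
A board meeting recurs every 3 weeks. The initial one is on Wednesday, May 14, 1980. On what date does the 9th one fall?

Oct 29, 1980

The 9th occurrence is 8 intervals after the first: 8 × 21 = 168 days after May 14, 1980.
May has 31 days — 17 days to the end of May leaves 151.
Jun has 30 days (121 left).
Jul has 31 days (90 left).
Aug has 31 days (59 left).
Sep has 30 days (29 left).
29 days into Oct → Oct 29, 1980.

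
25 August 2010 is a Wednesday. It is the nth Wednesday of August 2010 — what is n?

4th

Day 25 falls in week ⌈25/7⌉ of the month.
Days 1–7 hold the 1st Wednesday, 8–14 the 2nd, 15–21 the 3rd, 22–28 the 4th, 29–31 the 5th.
25 is in the range for the 4th.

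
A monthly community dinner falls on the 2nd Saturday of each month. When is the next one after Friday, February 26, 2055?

February 2055 starts on a Monday; its first Saturday is the 6th, so the 2nd Saturday is the 13th — February 13, 2055.
That is not after February 26, 2055, so look at March 2055.
March 2055 starts on a Monday; its first Saturday is the 6th, so the 2nd Saturday is the 13th — March 13, 2055.

March 13, 2055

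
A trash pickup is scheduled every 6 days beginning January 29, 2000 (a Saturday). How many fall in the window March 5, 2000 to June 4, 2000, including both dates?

16

Occurrences land 6·i days after January 29, 2000 for i = 0, 1, 2, …
March 5, 2000 is 36 days after the start; 36 ÷ 6 = 6 remainder 0. First occurrence in the window: #7 on March 5, 2000 (6×6 = 36 days in).
June 4, 2000 is 127 days after the start; 127 ÷ 6 = 21 remainder 1. Last occurrence in the window: #22 on June 3, 2000.
Occurrences #7 through #22: 16 in total.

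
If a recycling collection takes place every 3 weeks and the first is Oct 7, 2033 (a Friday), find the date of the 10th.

The 10th occurrence is 9 intervals after the first: 9 × 21 = 189 days after Oct 7, 2033.
Oct has 31 days — 24 days to the end of Oct leaves 165.
Nov has 30 days (135 left).
Dec has 31 days (104 left).
Jan has 31 days (73 left).
Feb has 28 days (45 left).
Mar has 31 days (14 left).
14 days into Apr → Apr 14, 2034.

Apr 14, 2034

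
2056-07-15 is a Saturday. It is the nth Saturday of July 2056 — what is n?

Day 15 falls in week ⌈15/7⌉ of the month.
Days 1–7 hold the 1st Saturday, 8–14 the 2nd, 15–21 the 3rd, 22–28 the 4th, 29–31 the 5th.
15 is in the range for the 3rd.

3rd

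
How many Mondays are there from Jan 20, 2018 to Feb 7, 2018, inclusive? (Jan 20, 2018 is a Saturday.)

Jan 20, 2018 is a Saturday; the first Monday on or after it is Jan 22, 2018 (2 days later).
From Jan 22, 2018 to Feb 7, 2018: 9 + 7 = 16 days (rest of Jan, Feb).
16 ÷ 7 = 2 full weeks with remainder 2, so 2 more Mondays after the first → 3.

3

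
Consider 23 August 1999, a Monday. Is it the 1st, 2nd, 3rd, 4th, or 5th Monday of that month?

Day 23 falls in week ⌈23/7⌉ of the month.
Days 1–7 hold the 1st Monday, 8–14 the 2nd, 15–21 the 3rd, 22–28 the 4th, 29–31 the 5th.
23 is in the range for the 4th.

4th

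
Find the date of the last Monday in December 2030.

The first Monday of December 2030 is December 2.
December 2030 has 31 days. Adding weeks: 2, 9, 16, 23, 30 — the last one ≤ 31 is the 30th.

30 December 2030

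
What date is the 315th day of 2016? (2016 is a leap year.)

January has 31 days (315 − 31 = 284 remain).
February has 29 days (284 − 29 = 255 remain).
March has 31 days (255 − 31 = 224 remain).
April has 30 days (224 − 30 = 194 remain).
May has 31 days (194 − 31 = 163 remain).
June has 30 days (163 − 30 = 133 remain).
July has 31 days (133 − 31 = 102 remain).
August has 31 days (102 − 31 = 71 remain).
September has 30 days (71 − 30 = 41 remain).
October has 31 days (41 − 31 = 10 remain).
10 into November → November 10.

10 November 2016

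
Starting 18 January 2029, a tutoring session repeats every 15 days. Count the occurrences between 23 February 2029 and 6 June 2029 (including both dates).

7

Occurrences land 15·i days after 18 January 2029 for i = 0, 1, 2, …
23 February 2029 is 36 days after the start; 36 ÷ 15 = 2 remainder 6; since the remainder is 6, round up to i = 3. First occurrence in the window: #4 on 4 March 2029 (3×15 = 45 days in).
6 June 2029 is 139 days after the start; 139 ÷ 15 = 9 remainder 4. Last occurrence in the window: #10 on 2 June 2029.
Occurrences #4 through #10: 7 in total.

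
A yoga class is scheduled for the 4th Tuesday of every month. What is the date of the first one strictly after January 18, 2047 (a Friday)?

January 2047 starts on a Tuesday; its first Tuesday is the 1st, so the 4th Tuesday is the 22nd — January 22, 2047.
January 22, 2047 is after January 18, 2047, so that is the next one.

January 22, 2047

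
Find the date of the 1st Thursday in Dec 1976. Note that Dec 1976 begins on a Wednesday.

Dec 1976 begins on a Wednesday, so the first Thursday is Dec 2 (1 day later).

Dec 2, 1976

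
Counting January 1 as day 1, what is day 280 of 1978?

Jan has 31 days (280 − 31 = 249 remain).
Feb has 28 days (249 − 28 = 221 remain).
Mar has 31 days (221 − 31 = 190 remain).
Apr has 30 days (190 − 30 = 160 remain).
May has 31 days (160 − 31 = 129 remain).
Jun has 30 days (129 − 30 = 99 remain).
Jul has 31 days (99 − 31 = 68 remain).
Aug has 31 days (68 − 31 = 37 remain).
Sep has 30 days (37 − 30 = 7 remain).
7 into Oct → Oct 7.

Oct 7, 1978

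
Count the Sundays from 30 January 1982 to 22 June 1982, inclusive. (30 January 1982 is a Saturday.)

30 January 1982 is a Saturday; the first Sunday on or after it is 31 January 1982 (1 day later).
From 31 January 1982 to 22 June 1982: 0 + 28 + 31 + 30 + 31 + 22 = 142 days (rest of January, February, March, April, May, June).
142 ÷ 7 = 20 full weeks with remainder 2, so 20 more Sundays after the first → 21.

21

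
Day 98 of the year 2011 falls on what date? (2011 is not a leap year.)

Jan has 31 days (98 − 31 = 67 remain).
Feb has 28 days (67 − 28 = 39 remain).
Mar has 31 days (39 − 31 = 8 remain).
8 into Apr → Apr 8.

Apr 8, 2011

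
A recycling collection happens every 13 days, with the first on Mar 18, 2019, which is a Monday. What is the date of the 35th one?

The 35th occurrence is 34 intervals after the first: 34 × 13 = 442 days after Mar 18, 2019.
Mar has 31 days — 13 days to the end of Mar leaves 429.
From end of Mar to end of 2019 is 275 days (154 left).
Jan has 31 days (123 left).
Feb has 29 days (94 left).
Mar has 31 days (63 left).
Apr has 30 days (33 left).
May has 31 days (2 left).
2 days into Jun → Jun 2, 2020.

Jun 2, 2020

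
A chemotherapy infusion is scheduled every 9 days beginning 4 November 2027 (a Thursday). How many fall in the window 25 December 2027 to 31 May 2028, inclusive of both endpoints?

Occurrences land 9·i days after 4 November 2027 for i = 0, 1, 2, …
25 December 2027 is 51 days after the start; 51 ÷ 9 = 5 remainder 6; since the remainder is 6, round up to i = 6. First occurrence in the window: #7 on 28 December 2027 (6×9 = 54 days in).
31 May 2028 is 209 days after the start; 209 ÷ 9 = 23 remainder 2. Last occurrence in the window: #24 on 29 May 2028.
Occurrences #7 through #24: 18 in total.

18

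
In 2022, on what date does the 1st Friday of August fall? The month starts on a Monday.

August 2022 begins on a Monday, so the first Friday is August 5 (4 days later).

August 5, 2022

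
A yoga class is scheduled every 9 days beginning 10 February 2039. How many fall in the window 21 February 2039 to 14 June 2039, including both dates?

Occurrences land 9·i days after 10 February 2039 for i = 0, 1, 2, …
21 February 2039 is 11 days after the start; 11 ÷ 9 = 1 remainder 2; since the remainder is 2, round up to i = 2. First occurrence in the window: #3 on 28 February 2039 (2×9 = 18 days in).
14 June 2039 is 124 days after the start; 124 ÷ 9 = 13 remainder 7. Last occurrence in the window: #14 on 7 June 2039.
Occurrences #3 through #14: 12 in total.

12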